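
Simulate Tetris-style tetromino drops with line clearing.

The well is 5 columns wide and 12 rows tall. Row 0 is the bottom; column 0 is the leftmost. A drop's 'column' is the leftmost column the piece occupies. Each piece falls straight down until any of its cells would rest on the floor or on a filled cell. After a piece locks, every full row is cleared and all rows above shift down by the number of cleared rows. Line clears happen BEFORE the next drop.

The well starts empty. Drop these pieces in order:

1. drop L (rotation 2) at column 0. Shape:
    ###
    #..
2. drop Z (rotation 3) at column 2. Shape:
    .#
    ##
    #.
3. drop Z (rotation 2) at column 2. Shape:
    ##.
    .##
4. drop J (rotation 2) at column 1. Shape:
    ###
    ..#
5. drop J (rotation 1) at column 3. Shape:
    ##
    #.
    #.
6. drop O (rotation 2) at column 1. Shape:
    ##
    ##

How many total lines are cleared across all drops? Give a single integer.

Answer: 0

Derivation:
Drop 1: L rot2 at col 0 lands with bottom-row=0; cleared 0 line(s) (total 0); column heights now [2 2 2 0 0], max=2
Drop 2: Z rot3 at col 2 lands with bottom-row=2; cleared 0 line(s) (total 0); column heights now [2 2 4 5 0], max=5
Drop 3: Z rot2 at col 2 lands with bottom-row=5; cleared 0 line(s) (total 0); column heights now [2 2 7 7 6], max=7
Drop 4: J rot2 at col 1 lands with bottom-row=7; cleared 0 line(s) (total 0); column heights now [2 9 9 9 6], max=9
Drop 5: J rot1 at col 3 lands with bottom-row=9; cleared 0 line(s) (total 0); column heights now [2 9 9 12 12], max=12
Drop 6: O rot2 at col 1 lands with bottom-row=9; cleared 0 line(s) (total 0); column heights now [2 11 11 12 12], max=12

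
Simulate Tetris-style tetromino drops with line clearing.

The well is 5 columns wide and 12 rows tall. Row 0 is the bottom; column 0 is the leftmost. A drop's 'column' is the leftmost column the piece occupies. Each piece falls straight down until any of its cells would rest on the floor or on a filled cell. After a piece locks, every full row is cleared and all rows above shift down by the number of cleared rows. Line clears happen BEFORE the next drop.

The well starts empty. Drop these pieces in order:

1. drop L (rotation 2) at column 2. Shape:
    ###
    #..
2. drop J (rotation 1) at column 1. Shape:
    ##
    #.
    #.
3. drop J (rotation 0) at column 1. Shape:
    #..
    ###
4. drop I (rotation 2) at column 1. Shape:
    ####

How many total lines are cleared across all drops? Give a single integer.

Drop 1: L rot2 at col 2 lands with bottom-row=0; cleared 0 line(s) (total 0); column heights now [0 0 2 2 2], max=2
Drop 2: J rot1 at col 1 lands with bottom-row=0; cleared 0 line(s) (total 0); column heights now [0 3 3 2 2], max=3
Drop 3: J rot0 at col 1 lands with bottom-row=3; cleared 0 line(s) (total 0); column heights now [0 5 4 4 2], max=5
Drop 4: I rot2 at col 1 lands with bottom-row=5; cleared 0 line(s) (total 0); column heights now [0 6 6 6 6], max=6

Answer: 0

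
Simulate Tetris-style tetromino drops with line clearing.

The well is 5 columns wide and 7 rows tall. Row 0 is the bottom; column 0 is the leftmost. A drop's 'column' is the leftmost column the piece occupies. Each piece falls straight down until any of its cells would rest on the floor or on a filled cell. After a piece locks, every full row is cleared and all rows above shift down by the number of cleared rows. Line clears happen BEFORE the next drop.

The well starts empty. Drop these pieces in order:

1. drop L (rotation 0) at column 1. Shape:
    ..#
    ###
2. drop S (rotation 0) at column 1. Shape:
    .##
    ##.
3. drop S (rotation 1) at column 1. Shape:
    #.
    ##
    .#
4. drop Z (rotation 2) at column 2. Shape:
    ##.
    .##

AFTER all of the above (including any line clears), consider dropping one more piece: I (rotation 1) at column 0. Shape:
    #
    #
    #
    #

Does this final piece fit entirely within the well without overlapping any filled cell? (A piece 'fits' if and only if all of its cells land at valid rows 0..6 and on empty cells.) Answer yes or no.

Answer: yes

Derivation:
Drop 1: L rot0 at col 1 lands with bottom-row=0; cleared 0 line(s) (total 0); column heights now [0 1 1 2 0], max=2
Drop 2: S rot0 at col 1 lands with bottom-row=1; cleared 0 line(s) (total 0); column heights now [0 2 3 3 0], max=3
Drop 3: S rot1 at col 1 lands with bottom-row=3; cleared 0 line(s) (total 0); column heights now [0 6 5 3 0], max=6
Drop 4: Z rot2 at col 2 lands with bottom-row=4; cleared 0 line(s) (total 0); column heights now [0 6 6 6 5], max=6
Test piece I rot1 at col 0 (width 1): heights before test = [0 6 6 6 5]; fits = True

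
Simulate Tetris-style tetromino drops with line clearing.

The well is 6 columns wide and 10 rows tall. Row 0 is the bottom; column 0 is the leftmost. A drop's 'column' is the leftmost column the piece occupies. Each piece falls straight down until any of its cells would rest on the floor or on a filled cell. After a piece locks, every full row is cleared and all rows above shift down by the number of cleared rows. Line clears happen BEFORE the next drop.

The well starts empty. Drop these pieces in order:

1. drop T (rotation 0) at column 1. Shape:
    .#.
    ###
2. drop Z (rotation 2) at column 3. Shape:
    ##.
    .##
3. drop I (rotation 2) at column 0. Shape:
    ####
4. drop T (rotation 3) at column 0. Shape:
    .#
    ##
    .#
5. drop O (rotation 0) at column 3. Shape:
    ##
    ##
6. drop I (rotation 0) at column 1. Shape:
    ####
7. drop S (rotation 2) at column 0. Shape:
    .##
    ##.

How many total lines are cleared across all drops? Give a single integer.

Drop 1: T rot0 at col 1 lands with bottom-row=0; cleared 0 line(s) (total 0); column heights now [0 1 2 1 0 0], max=2
Drop 2: Z rot2 at col 3 lands with bottom-row=0; cleared 0 line(s) (total 0); column heights now [0 1 2 2 2 1], max=2
Drop 3: I rot2 at col 0 lands with bottom-row=2; cleared 0 line(s) (total 0); column heights now [3 3 3 3 2 1], max=3
Drop 4: T rot3 at col 0 lands with bottom-row=3; cleared 0 line(s) (total 0); column heights now [5 6 3 3 2 1], max=6
Drop 5: O rot0 at col 3 lands with bottom-row=3; cleared 0 line(s) (total 0); column heights now [5 6 3 5 5 1], max=6
Drop 6: I rot0 at col 1 lands with bottom-row=6; cleared 0 line(s) (total 0); column heights now [5 7 7 7 7 1], max=7
Drop 7: S rot2 at col 0 lands with bottom-row=7; cleared 0 line(s) (total 0); column heights now [8 9 9 7 7 1], max=9

Answer: 0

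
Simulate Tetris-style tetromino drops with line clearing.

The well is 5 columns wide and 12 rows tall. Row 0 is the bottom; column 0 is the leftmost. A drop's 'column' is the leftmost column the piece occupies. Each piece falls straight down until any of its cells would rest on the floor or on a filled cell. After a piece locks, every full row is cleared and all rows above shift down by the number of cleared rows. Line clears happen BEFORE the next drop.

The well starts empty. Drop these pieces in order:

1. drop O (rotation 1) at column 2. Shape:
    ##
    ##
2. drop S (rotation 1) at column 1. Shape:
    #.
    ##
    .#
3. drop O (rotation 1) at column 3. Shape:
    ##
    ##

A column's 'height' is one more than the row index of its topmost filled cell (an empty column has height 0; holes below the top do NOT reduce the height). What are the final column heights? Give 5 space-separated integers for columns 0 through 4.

Drop 1: O rot1 at col 2 lands with bottom-row=0; cleared 0 line(s) (total 0); column heights now [0 0 2 2 0], max=2
Drop 2: S rot1 at col 1 lands with bottom-row=2; cleared 0 line(s) (total 0); column heights now [0 5 4 2 0], max=5
Drop 3: O rot1 at col 3 lands with bottom-row=2; cleared 0 line(s) (total 0); column heights now [0 5 4 4 4], max=5

Answer: 0 5 4 4 4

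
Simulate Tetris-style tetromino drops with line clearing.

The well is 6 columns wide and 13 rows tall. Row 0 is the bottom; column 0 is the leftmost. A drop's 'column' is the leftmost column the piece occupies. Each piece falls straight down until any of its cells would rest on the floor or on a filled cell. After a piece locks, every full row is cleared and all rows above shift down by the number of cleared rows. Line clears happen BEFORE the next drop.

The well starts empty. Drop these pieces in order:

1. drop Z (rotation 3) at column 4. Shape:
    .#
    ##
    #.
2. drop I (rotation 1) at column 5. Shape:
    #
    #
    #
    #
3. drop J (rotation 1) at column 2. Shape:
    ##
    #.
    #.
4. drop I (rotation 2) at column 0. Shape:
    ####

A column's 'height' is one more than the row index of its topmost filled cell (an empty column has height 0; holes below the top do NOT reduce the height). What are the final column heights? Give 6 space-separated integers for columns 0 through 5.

Drop 1: Z rot3 at col 4 lands with bottom-row=0; cleared 0 line(s) (total 0); column heights now [0 0 0 0 2 3], max=3
Drop 2: I rot1 at col 5 lands with bottom-row=3; cleared 0 line(s) (total 0); column heights now [0 0 0 0 2 7], max=7
Drop 3: J rot1 at col 2 lands with bottom-row=0; cleared 0 line(s) (total 0); column heights now [0 0 3 3 2 7], max=7
Drop 4: I rot2 at col 0 lands with bottom-row=3; cleared 0 line(s) (total 0); column heights now [4 4 4 4 2 7], max=7

Answer: 4 4 4 4 2 7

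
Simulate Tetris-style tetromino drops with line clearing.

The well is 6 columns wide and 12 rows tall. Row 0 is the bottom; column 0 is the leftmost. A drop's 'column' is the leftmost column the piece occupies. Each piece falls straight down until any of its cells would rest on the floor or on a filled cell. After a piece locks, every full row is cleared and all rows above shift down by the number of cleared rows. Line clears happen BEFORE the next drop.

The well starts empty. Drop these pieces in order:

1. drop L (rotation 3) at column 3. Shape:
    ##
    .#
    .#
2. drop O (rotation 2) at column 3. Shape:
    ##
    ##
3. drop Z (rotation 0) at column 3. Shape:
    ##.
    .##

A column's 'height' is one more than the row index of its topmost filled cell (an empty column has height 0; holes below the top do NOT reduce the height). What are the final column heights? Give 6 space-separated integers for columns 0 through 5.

Drop 1: L rot3 at col 3 lands with bottom-row=0; cleared 0 line(s) (total 0); column heights now [0 0 0 3 3 0], max=3
Drop 2: O rot2 at col 3 lands with bottom-row=3; cleared 0 line(s) (total 0); column heights now [0 0 0 5 5 0], max=5
Drop 3: Z rot0 at col 3 lands with bottom-row=5; cleared 0 line(s) (total 0); column heights now [0 0 0 7 7 6], max=7

Answer: 0 0 0 7 7 6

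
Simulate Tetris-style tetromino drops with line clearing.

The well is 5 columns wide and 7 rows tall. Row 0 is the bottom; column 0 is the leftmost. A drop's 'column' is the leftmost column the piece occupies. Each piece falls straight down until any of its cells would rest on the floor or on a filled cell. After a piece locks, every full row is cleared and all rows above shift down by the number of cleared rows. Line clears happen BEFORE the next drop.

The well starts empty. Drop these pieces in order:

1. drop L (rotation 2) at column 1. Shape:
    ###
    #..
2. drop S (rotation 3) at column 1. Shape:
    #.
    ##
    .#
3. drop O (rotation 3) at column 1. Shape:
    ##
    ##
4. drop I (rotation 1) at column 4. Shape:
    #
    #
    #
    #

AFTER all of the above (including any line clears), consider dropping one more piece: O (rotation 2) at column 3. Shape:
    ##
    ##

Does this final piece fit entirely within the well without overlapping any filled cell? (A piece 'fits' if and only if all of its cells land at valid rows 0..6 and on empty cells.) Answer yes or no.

Answer: yes

Derivation:
Drop 1: L rot2 at col 1 lands with bottom-row=0; cleared 0 line(s) (total 0); column heights now [0 2 2 2 0], max=2
Drop 2: S rot3 at col 1 lands with bottom-row=2; cleared 0 line(s) (total 0); column heights now [0 5 4 2 0], max=5
Drop 3: O rot3 at col 1 lands with bottom-row=5; cleared 0 line(s) (total 0); column heights now [0 7 7 2 0], max=7
Drop 4: I rot1 at col 4 lands with bottom-row=0; cleared 0 line(s) (total 0); column heights now [0 7 7 2 4], max=7
Test piece O rot2 at col 3 (width 2): heights before test = [0 7 7 2 4]; fits = True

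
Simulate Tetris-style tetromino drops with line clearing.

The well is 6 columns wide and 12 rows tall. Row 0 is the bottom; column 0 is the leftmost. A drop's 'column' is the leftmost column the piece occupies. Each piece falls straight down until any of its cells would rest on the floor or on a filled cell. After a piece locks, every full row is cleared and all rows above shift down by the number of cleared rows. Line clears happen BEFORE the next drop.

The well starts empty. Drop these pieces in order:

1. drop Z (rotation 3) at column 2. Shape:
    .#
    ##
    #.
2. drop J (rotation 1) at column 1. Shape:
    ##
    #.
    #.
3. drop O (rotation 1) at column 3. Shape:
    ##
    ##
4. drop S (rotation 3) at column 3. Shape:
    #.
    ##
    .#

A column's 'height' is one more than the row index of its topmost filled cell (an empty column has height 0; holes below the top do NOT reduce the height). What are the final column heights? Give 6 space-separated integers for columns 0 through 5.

Drop 1: Z rot3 at col 2 lands with bottom-row=0; cleared 0 line(s) (total 0); column heights now [0 0 2 3 0 0], max=3
Drop 2: J rot1 at col 1 lands with bottom-row=0; cleared 0 line(s) (total 0); column heights now [0 3 3 3 0 0], max=3
Drop 3: O rot1 at col 3 lands with bottom-row=3; cleared 0 line(s) (total 0); column heights now [0 3 3 5 5 0], max=5
Drop 4: S rot3 at col 3 lands with bottom-row=5; cleared 0 line(s) (total 0); column heights now [0 3 3 8 7 0], max=8

Answer: 0 3 3 8 7 0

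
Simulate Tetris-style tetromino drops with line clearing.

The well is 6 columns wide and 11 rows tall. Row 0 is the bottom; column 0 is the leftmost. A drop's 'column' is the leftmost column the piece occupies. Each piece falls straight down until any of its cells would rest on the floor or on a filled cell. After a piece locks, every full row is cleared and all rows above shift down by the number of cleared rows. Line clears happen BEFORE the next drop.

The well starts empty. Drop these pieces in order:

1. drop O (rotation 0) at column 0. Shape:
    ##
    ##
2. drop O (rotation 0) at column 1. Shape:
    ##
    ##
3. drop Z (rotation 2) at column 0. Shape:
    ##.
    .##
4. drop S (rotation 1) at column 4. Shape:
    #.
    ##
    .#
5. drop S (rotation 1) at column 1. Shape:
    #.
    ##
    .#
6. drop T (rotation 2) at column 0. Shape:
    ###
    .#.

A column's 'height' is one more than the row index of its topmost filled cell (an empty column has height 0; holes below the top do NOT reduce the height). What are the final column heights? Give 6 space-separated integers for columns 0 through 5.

Answer: 10 10 10 0 3 2

Derivation:
Drop 1: O rot0 at col 0 lands with bottom-row=0; cleared 0 line(s) (total 0); column heights now [2 2 0 0 0 0], max=2
Drop 2: O rot0 at col 1 lands with bottom-row=2; cleared 0 line(s) (total 0); column heights now [2 4 4 0 0 0], max=4
Drop 3: Z rot2 at col 0 lands with bottom-row=4; cleared 0 line(s) (total 0); column heights now [6 6 5 0 0 0], max=6
Drop 4: S rot1 at col 4 lands with bottom-row=0; cleared 0 line(s) (total 0); column heights now [6 6 5 0 3 2], max=6
Drop 5: S rot1 at col 1 lands with bottom-row=5; cleared 0 line(s) (total 0); column heights now [6 8 7 0 3 2], max=8
Drop 6: T rot2 at col 0 lands with bottom-row=8; cleared 0 line(s) (total 0); column heights now [10 10 10 0 3 2], max=10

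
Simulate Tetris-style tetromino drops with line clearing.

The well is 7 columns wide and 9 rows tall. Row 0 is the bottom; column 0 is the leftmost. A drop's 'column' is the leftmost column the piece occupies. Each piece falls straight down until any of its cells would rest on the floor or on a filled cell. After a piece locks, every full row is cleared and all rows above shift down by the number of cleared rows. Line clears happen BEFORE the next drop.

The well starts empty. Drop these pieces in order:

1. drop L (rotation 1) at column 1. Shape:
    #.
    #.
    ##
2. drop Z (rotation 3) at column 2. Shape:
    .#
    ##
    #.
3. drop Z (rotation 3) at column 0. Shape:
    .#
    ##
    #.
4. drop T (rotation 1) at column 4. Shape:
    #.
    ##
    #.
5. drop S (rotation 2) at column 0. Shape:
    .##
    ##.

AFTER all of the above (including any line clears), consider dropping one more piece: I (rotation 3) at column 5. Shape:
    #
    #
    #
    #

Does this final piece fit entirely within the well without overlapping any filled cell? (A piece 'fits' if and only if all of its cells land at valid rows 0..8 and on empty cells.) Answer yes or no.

Answer: yes

Derivation:
Drop 1: L rot1 at col 1 lands with bottom-row=0; cleared 0 line(s) (total 0); column heights now [0 3 1 0 0 0 0], max=3
Drop 2: Z rot3 at col 2 lands with bottom-row=1; cleared 0 line(s) (total 0); column heights now [0 3 3 4 0 0 0], max=4
Drop 3: Z rot3 at col 0 lands with bottom-row=2; cleared 0 line(s) (total 0); column heights now [4 5 3 4 0 0 0], max=5
Drop 4: T rot1 at col 4 lands with bottom-row=0; cleared 0 line(s) (total 0); column heights now [4 5 3 4 3 2 0], max=5
Drop 5: S rot2 at col 0 lands with bottom-row=5; cleared 0 line(s) (total 0); column heights now [6 7 7 4 3 2 0], max=7
Test piece I rot3 at col 5 (width 1): heights before test = [6 7 7 4 3 2 0]; fits = True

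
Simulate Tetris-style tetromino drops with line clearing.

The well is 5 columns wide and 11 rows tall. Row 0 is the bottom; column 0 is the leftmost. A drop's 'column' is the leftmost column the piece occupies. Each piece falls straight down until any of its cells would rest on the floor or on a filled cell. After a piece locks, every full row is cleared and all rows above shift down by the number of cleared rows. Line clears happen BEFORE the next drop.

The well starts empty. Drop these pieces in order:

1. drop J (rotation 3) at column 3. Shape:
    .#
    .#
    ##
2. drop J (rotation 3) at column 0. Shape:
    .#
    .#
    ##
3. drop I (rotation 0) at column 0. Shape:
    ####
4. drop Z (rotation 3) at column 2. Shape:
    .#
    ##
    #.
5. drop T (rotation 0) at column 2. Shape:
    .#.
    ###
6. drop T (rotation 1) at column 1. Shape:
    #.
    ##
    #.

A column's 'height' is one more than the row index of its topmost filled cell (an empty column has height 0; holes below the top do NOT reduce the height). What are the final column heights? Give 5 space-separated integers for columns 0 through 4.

Answer: 4 10 9 9 8

Derivation:
Drop 1: J rot3 at col 3 lands with bottom-row=0; cleared 0 line(s) (total 0); column heights now [0 0 0 1 3], max=3
Drop 2: J rot3 at col 0 lands with bottom-row=0; cleared 0 line(s) (total 0); column heights now [1 3 0 1 3], max=3
Drop 3: I rot0 at col 0 lands with bottom-row=3; cleared 0 line(s) (total 0); column heights now [4 4 4 4 3], max=4
Drop 4: Z rot3 at col 2 lands with bottom-row=4; cleared 0 line(s) (total 0); column heights now [4 4 6 7 3], max=7
Drop 5: T rot0 at col 2 lands with bottom-row=7; cleared 0 line(s) (total 0); column heights now [4 4 8 9 8], max=9
Drop 6: T rot1 at col 1 lands with bottom-row=7; cleared 0 line(s) (total 0); column heights now [4 10 9 9 8], max=10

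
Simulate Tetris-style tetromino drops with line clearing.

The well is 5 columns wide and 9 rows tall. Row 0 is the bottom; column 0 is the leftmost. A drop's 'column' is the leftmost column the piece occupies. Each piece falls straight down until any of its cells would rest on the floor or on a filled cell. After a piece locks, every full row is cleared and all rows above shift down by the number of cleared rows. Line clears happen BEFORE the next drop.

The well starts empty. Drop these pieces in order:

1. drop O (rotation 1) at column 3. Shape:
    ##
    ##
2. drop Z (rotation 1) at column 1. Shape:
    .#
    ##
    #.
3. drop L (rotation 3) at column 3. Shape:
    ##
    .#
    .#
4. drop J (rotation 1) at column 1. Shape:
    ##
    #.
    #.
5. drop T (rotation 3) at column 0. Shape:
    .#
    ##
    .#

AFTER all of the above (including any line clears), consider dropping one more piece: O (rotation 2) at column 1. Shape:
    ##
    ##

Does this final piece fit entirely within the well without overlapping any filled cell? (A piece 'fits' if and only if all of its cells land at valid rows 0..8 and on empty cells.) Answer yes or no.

Drop 1: O rot1 at col 3 lands with bottom-row=0; cleared 0 line(s) (total 0); column heights now [0 0 0 2 2], max=2
Drop 2: Z rot1 at col 1 lands with bottom-row=0; cleared 0 line(s) (total 0); column heights now [0 2 3 2 2], max=3
Drop 3: L rot3 at col 3 lands with bottom-row=2; cleared 0 line(s) (total 0); column heights now [0 2 3 5 5], max=5
Drop 4: J rot1 at col 1 lands with bottom-row=2; cleared 0 line(s) (total 0); column heights now [0 5 5 5 5], max=5
Drop 5: T rot3 at col 0 lands with bottom-row=5; cleared 0 line(s) (total 0); column heights now [7 8 5 5 5], max=8
Test piece O rot2 at col 1 (width 2): heights before test = [7 8 5 5 5]; fits = False

Answer: no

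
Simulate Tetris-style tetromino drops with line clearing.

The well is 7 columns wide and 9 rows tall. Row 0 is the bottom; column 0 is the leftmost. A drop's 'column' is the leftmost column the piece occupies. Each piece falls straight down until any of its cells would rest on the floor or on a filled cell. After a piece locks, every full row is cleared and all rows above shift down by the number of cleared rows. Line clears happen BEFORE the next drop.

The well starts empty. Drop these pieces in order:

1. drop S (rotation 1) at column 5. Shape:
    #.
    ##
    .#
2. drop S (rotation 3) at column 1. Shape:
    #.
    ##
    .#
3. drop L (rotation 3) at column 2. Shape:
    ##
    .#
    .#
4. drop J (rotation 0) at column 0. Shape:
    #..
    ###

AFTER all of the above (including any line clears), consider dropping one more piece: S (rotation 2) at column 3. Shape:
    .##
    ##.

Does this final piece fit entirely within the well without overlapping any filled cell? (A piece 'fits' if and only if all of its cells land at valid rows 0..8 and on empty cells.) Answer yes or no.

Answer: yes

Derivation:
Drop 1: S rot1 at col 5 lands with bottom-row=0; cleared 0 line(s) (total 0); column heights now [0 0 0 0 0 3 2], max=3
Drop 2: S rot3 at col 1 lands with bottom-row=0; cleared 0 line(s) (total 0); column heights now [0 3 2 0 0 3 2], max=3
Drop 3: L rot3 at col 2 lands with bottom-row=0; cleared 0 line(s) (total 0); column heights now [0 3 3 3 0 3 2], max=3
Drop 4: J rot0 at col 0 lands with bottom-row=3; cleared 0 line(s) (total 0); column heights now [5 4 4 3 0 3 2], max=5
Test piece S rot2 at col 3 (width 3): heights before test = [5 4 4 3 0 3 2]; fits = True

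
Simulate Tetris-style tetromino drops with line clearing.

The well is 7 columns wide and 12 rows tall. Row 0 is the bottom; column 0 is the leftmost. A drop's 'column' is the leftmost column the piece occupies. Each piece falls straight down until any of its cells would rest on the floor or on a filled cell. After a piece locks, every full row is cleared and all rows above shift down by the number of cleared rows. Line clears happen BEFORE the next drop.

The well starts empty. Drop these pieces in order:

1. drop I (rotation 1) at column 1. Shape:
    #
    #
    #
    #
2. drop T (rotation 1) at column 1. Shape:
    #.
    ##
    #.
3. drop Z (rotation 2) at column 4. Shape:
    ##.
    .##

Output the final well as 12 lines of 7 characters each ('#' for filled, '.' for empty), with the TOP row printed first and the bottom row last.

Drop 1: I rot1 at col 1 lands with bottom-row=0; cleared 0 line(s) (total 0); column heights now [0 4 0 0 0 0 0], max=4
Drop 2: T rot1 at col 1 lands with bottom-row=4; cleared 0 line(s) (total 0); column heights now [0 7 6 0 0 0 0], max=7
Drop 3: Z rot2 at col 4 lands with bottom-row=0; cleared 0 line(s) (total 0); column heights now [0 7 6 0 2 2 1], max=7

Answer: .......
.......
.......
.......
.......
.#.....
.##....
.#.....
.#.....
.#.....
.#..##.
.#...##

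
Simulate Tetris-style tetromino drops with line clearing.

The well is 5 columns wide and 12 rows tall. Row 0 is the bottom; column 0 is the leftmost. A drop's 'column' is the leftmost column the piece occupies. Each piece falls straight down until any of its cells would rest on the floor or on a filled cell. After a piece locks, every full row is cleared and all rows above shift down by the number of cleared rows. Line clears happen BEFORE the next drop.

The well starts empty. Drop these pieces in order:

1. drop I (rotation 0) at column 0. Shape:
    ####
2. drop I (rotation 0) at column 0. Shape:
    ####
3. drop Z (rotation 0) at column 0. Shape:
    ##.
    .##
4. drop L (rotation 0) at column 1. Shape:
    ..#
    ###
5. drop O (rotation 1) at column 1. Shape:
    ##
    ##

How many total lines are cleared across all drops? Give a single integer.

Drop 1: I rot0 at col 0 lands with bottom-row=0; cleared 0 line(s) (total 0); column heights now [1 1 1 1 0], max=1
Drop 2: I rot0 at col 0 lands with bottom-row=1; cleared 0 line(s) (total 0); column heights now [2 2 2 2 0], max=2
Drop 3: Z rot0 at col 0 lands with bottom-row=2; cleared 0 line(s) (total 0); column heights now [4 4 3 2 0], max=4
Drop 4: L rot0 at col 1 lands with bottom-row=4; cleared 0 line(s) (total 0); column heights now [4 5 5 6 0], max=6
Drop 5: O rot1 at col 1 lands with bottom-row=5; cleared 0 line(s) (total 0); column heights now [4 7 7 6 0], max=7

Answer: 0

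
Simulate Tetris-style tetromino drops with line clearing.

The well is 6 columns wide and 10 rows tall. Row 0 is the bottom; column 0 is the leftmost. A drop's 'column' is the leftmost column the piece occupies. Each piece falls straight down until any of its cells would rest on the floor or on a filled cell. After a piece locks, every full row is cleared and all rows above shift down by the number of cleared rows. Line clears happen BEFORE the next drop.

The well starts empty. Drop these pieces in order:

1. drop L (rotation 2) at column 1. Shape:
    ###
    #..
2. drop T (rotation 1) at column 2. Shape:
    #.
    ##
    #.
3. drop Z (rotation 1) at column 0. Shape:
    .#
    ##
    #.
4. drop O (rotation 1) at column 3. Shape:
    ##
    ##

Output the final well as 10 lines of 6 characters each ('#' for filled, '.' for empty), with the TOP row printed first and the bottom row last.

Answer: ......
......
......
......
...##.
..###.
.###..
###...
####..
.#....

Derivation:
Drop 1: L rot2 at col 1 lands with bottom-row=0; cleared 0 line(s) (total 0); column heights now [0 2 2 2 0 0], max=2
Drop 2: T rot1 at col 2 lands with bottom-row=2; cleared 0 line(s) (total 0); column heights now [0 2 5 4 0 0], max=5
Drop 3: Z rot1 at col 0 lands with bottom-row=1; cleared 0 line(s) (total 0); column heights now [3 4 5 4 0 0], max=5
Drop 4: O rot1 at col 3 lands with bottom-row=4; cleared 0 line(s) (total 0); column heights now [3 4 5 6 6 0], max=6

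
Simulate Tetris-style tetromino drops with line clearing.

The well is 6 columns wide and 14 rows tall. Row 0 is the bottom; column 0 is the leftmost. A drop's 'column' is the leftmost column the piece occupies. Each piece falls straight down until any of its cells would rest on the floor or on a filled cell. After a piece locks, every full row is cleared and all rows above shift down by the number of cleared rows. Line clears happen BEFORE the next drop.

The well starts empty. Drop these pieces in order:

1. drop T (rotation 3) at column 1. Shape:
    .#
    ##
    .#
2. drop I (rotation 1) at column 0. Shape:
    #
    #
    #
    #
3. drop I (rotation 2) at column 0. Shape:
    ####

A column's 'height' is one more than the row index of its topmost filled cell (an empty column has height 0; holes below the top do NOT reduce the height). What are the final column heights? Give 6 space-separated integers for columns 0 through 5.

Answer: 5 5 5 5 0 0

Derivation:
Drop 1: T rot3 at col 1 lands with bottom-row=0; cleared 0 line(s) (total 0); column heights now [0 2 3 0 0 0], max=3
Drop 2: I rot1 at col 0 lands with bottom-row=0; cleared 0 line(s) (total 0); column heights now [4 2 3 0 0 0], max=4
Drop 3: I rot2 at col 0 lands with bottom-row=4; cleared 0 line(s) (total 0); column heights now [5 5 5 5 0 0], max=5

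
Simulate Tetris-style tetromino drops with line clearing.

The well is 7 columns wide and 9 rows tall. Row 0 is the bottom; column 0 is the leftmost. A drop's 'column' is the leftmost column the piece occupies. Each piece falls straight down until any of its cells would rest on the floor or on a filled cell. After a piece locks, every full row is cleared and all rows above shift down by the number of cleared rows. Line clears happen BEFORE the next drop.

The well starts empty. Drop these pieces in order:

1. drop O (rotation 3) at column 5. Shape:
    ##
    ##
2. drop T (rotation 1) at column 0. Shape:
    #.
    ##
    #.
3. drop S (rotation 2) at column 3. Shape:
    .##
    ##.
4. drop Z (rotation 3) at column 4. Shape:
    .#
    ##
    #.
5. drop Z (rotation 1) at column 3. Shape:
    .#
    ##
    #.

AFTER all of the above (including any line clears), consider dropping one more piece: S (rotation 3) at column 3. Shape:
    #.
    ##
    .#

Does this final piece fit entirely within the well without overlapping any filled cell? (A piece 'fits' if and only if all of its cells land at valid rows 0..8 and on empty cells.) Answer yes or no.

Drop 1: O rot3 at col 5 lands with bottom-row=0; cleared 0 line(s) (total 0); column heights now [0 0 0 0 0 2 2], max=2
Drop 2: T rot1 at col 0 lands with bottom-row=0; cleared 0 line(s) (total 0); column heights now [3 2 0 0 0 2 2], max=3
Drop 3: S rot2 at col 3 lands with bottom-row=1; cleared 0 line(s) (total 0); column heights now [3 2 0 2 3 3 2], max=3
Drop 4: Z rot3 at col 4 lands with bottom-row=3; cleared 0 line(s) (total 0); column heights now [3 2 0 2 5 6 2], max=6
Drop 5: Z rot1 at col 3 lands with bottom-row=4; cleared 0 line(s) (total 0); column heights now [3 2 0 6 7 6 2], max=7
Test piece S rot3 at col 3 (width 2): heights before test = [3 2 0 6 7 6 2]; fits = False

Answer: no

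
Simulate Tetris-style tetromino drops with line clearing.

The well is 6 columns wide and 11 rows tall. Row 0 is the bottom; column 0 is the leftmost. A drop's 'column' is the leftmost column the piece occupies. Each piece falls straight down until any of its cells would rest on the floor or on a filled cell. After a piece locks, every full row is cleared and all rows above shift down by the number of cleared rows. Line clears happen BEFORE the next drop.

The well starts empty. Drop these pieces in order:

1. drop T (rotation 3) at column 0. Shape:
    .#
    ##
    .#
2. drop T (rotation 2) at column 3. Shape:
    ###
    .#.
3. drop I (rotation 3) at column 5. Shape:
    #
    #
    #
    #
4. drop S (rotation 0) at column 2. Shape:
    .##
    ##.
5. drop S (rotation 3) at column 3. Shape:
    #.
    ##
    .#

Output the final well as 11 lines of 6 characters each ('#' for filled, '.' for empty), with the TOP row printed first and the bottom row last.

Answer: ......
......
......
......
...#..
...###
....##
...###
.###.#
##.###
.#..#.

Derivation:
Drop 1: T rot3 at col 0 lands with bottom-row=0; cleared 0 line(s) (total 0); column heights now [2 3 0 0 0 0], max=3
Drop 2: T rot2 at col 3 lands with bottom-row=0; cleared 0 line(s) (total 0); column heights now [2 3 0 2 2 2], max=3
Drop 3: I rot3 at col 5 lands with bottom-row=2; cleared 0 line(s) (total 0); column heights now [2 3 0 2 2 6], max=6
Drop 4: S rot0 at col 2 lands with bottom-row=2; cleared 0 line(s) (total 0); column heights now [2 3 3 4 4 6], max=6
Drop 5: S rot3 at col 3 lands with bottom-row=4; cleared 0 line(s) (total 0); column heights now [2 3 3 7 6 6], max=7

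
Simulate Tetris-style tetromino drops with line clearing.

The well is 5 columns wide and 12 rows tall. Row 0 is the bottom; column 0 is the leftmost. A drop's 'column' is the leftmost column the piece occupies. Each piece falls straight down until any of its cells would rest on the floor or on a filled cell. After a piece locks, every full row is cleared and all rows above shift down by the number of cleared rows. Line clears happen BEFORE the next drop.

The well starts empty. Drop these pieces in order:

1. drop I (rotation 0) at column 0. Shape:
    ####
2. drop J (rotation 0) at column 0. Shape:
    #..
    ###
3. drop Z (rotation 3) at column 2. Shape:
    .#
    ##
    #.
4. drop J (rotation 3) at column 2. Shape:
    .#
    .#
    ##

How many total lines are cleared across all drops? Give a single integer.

Drop 1: I rot0 at col 0 lands with bottom-row=0; cleared 0 line(s) (total 0); column heights now [1 1 1 1 0], max=1
Drop 2: J rot0 at col 0 lands with bottom-row=1; cleared 0 line(s) (total 0); column heights now [3 2 2 1 0], max=3
Drop 3: Z rot3 at col 2 lands with bottom-row=2; cleared 0 line(s) (total 0); column heights now [3 2 4 5 0], max=5
Drop 4: J rot3 at col 2 lands with bottom-row=5; cleared 0 line(s) (total 0); column heights now [3 2 6 8 0], max=8

Answer: 0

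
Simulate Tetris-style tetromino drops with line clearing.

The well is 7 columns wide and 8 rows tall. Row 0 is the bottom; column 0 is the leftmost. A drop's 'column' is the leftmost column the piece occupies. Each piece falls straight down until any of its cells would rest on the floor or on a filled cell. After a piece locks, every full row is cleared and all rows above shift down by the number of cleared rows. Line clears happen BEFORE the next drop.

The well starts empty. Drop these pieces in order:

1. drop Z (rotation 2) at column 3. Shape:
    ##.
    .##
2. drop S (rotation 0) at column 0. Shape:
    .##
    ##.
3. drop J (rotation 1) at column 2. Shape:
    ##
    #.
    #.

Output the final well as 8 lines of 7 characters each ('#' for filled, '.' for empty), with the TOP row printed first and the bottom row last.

Drop 1: Z rot2 at col 3 lands with bottom-row=0; cleared 0 line(s) (total 0); column heights now [0 0 0 2 2 1 0], max=2
Drop 2: S rot0 at col 0 lands with bottom-row=0; cleared 0 line(s) (total 0); column heights now [1 2 2 2 2 1 0], max=2
Drop 3: J rot1 at col 2 lands with bottom-row=2; cleared 0 line(s) (total 0); column heights now [1 2 5 5 2 1 0], max=5

Answer: .......
.......
.......
..##...
..#....
..#....
.####..
##..##.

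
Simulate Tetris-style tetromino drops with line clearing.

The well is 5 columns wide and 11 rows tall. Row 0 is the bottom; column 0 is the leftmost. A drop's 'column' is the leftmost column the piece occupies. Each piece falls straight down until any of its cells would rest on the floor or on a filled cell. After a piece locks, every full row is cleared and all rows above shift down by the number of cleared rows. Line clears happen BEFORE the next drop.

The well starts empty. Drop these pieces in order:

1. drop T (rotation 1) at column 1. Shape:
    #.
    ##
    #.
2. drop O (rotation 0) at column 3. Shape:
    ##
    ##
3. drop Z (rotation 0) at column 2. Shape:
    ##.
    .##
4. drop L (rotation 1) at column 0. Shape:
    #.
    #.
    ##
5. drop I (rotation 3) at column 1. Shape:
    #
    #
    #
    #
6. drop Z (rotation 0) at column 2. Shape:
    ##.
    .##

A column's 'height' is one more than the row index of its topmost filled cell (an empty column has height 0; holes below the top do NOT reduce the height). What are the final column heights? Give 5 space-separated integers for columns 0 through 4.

Answer: 6 8 6 6 5

Derivation:
Drop 1: T rot1 at col 1 lands with bottom-row=0; cleared 0 line(s) (total 0); column heights now [0 3 2 0 0], max=3
Drop 2: O rot0 at col 3 lands with bottom-row=0; cleared 0 line(s) (total 0); column heights now [0 3 2 2 2], max=3
Drop 3: Z rot0 at col 2 lands with bottom-row=2; cleared 0 line(s) (total 0); column heights now [0 3 4 4 3], max=4
Drop 4: L rot1 at col 0 lands with bottom-row=3; cleared 0 line(s) (total 0); column heights now [6 4 4 4 3], max=6
Drop 5: I rot3 at col 1 lands with bottom-row=4; cleared 0 line(s) (total 0); column heights now [6 8 4 4 3], max=8
Drop 6: Z rot0 at col 2 lands with bottom-row=4; cleared 0 line(s) (total 0); column heights now [6 8 6 6 5], max=8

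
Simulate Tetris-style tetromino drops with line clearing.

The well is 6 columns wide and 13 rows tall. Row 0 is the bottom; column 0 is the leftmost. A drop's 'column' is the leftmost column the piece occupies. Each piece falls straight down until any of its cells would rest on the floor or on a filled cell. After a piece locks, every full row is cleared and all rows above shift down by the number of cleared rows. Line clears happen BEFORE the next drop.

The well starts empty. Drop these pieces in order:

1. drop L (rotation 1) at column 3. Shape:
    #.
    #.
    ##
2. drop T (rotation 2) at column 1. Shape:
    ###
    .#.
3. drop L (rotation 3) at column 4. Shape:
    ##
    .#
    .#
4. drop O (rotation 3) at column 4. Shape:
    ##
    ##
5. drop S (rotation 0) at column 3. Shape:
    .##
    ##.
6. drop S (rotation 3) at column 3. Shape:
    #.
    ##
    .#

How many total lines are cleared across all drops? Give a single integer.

Answer: 0

Derivation:
Drop 1: L rot1 at col 3 lands with bottom-row=0; cleared 0 line(s) (total 0); column heights now [0 0 0 3 1 0], max=3
Drop 2: T rot2 at col 1 lands with bottom-row=2; cleared 0 line(s) (total 0); column heights now [0 4 4 4 1 0], max=4
Drop 3: L rot3 at col 4 lands with bottom-row=0; cleared 0 line(s) (total 0); column heights now [0 4 4 4 3 3], max=4
Drop 4: O rot3 at col 4 lands with bottom-row=3; cleared 0 line(s) (total 0); column heights now [0 4 4 4 5 5], max=5
Drop 5: S rot0 at col 3 lands with bottom-row=5; cleared 0 line(s) (total 0); column heights now [0 4 4 6 7 7], max=7
Drop 6: S rot3 at col 3 lands with bottom-row=7; cleared 0 line(s) (total 0); column heights now [0 4 4 10 9 7], max=10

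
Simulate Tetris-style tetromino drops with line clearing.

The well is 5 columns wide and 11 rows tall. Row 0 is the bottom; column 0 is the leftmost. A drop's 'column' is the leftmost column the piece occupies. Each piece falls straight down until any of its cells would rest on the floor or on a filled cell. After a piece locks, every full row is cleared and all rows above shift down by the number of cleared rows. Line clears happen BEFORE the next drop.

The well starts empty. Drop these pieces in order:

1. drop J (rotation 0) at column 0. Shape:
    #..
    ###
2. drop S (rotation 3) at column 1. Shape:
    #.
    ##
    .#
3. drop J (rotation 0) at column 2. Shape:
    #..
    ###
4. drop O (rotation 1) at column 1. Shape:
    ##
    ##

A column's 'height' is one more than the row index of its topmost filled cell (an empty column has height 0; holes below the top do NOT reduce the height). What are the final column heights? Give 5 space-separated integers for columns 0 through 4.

Drop 1: J rot0 at col 0 lands with bottom-row=0; cleared 0 line(s) (total 0); column heights now [2 1 1 0 0], max=2
Drop 2: S rot3 at col 1 lands with bottom-row=1; cleared 0 line(s) (total 0); column heights now [2 4 3 0 0], max=4
Drop 3: J rot0 at col 2 lands with bottom-row=3; cleared 0 line(s) (total 0); column heights now [2 4 5 4 4], max=5
Drop 4: O rot1 at col 1 lands with bottom-row=5; cleared 0 line(s) (total 0); column heights now [2 7 7 4 4], max=7

Answer: 2 7 7 4 4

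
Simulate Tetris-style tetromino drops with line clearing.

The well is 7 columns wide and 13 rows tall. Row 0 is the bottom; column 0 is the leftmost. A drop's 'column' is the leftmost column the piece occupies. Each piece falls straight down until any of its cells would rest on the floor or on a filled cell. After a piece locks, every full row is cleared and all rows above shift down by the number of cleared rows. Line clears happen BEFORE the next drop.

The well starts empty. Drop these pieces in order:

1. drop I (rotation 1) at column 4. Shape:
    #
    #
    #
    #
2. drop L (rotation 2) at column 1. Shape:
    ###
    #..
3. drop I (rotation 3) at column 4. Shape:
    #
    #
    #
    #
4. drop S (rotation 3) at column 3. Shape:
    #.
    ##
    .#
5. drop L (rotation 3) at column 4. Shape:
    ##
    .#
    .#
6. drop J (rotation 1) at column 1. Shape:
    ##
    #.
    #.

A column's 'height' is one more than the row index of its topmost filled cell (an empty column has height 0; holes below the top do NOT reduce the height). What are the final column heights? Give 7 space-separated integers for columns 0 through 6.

Answer: 0 5 5 11 11 11 0

Derivation:
Drop 1: I rot1 at col 4 lands with bottom-row=0; cleared 0 line(s) (total 0); column heights now [0 0 0 0 4 0 0], max=4
Drop 2: L rot2 at col 1 lands with bottom-row=0; cleared 0 line(s) (total 0); column heights now [0 2 2 2 4 0 0], max=4
Drop 3: I rot3 at col 4 lands with bottom-row=4; cleared 0 line(s) (total 0); column heights now [0 2 2 2 8 0 0], max=8
Drop 4: S rot3 at col 3 lands with bottom-row=8; cleared 0 line(s) (total 0); column heights now [0 2 2 11 10 0 0], max=11
Drop 5: L rot3 at col 4 lands with bottom-row=8; cleared 0 line(s) (total 0); column heights now [0 2 2 11 11 11 0], max=11
Drop 6: J rot1 at col 1 lands with bottom-row=2; cleared 0 line(s) (total 0); column heights now [0 5 5 11 11 11 0], max=11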